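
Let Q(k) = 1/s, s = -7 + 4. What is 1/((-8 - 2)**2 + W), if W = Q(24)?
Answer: 3/299 ≈ 0.010033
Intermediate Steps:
s = -3
Q(k) = -1/3 (Q(k) = 1/(-3) = -1/3)
W = -1/3 ≈ -0.33333
1/((-8 - 2)**2 + W) = 1/((-8 - 2)**2 - 1/3) = 1/((-10)**2 - 1/3) = 1/(100 - 1/3) = 1/(299/3) = 3/299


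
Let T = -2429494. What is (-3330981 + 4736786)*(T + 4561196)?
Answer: 2996757330110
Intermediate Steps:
(-3330981 + 4736786)*(T + 4561196) = (-3330981 + 4736786)*(-2429494 + 4561196) = 1405805*2131702 = 2996757330110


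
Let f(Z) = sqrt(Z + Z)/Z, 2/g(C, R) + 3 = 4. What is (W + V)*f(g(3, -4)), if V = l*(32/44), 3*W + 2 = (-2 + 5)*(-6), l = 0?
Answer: -20/3 ≈ -6.6667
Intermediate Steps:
g(C, R) = 2 (g(C, R) = 2/(-3 + 4) = 2/1 = 2*1 = 2)
W = -20/3 (W = -2/3 + ((-2 + 5)*(-6))/3 = -2/3 + (3*(-6))/3 = -2/3 + (1/3)*(-18) = -2/3 - 6 = -20/3 ≈ -6.6667)
f(Z) = sqrt(2)/sqrt(Z) (f(Z) = sqrt(2*Z)/Z = (sqrt(2)*sqrt(Z))/Z = sqrt(2)/sqrt(Z))
V = 0 (V = 0*(32/44) = 0*(32*(1/44)) = 0*(8/11) = 0)
(W + V)*f(g(3, -4)) = (-20/3 + 0)*(sqrt(2)/sqrt(2)) = -20*sqrt(2)*sqrt(2)/2/3 = -20/3*1 = -20/3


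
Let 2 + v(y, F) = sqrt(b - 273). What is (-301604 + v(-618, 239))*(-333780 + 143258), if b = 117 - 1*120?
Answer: 57462578332 - 381044*I*sqrt(69) ≈ 5.7463e+10 - 3.1652e+6*I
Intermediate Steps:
b = -3 (b = 117 - 120 = -3)
v(y, F) = -2 + 2*I*sqrt(69) (v(y, F) = -2 + sqrt(-3 - 273) = -2 + sqrt(-276) = -2 + 2*I*sqrt(69))
(-301604 + v(-618, 239))*(-333780 + 143258) = (-301604 + (-2 + 2*I*sqrt(69)))*(-333780 + 143258) = (-301606 + 2*I*sqrt(69))*(-190522) = 57462578332 - 381044*I*sqrt(69)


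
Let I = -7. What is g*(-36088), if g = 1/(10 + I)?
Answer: -36088/3 ≈ -12029.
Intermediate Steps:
g = ⅓ (g = 1/(10 - 7) = 1/3 = ⅓ ≈ 0.33333)
g*(-36088) = (⅓)*(-36088) = -36088/3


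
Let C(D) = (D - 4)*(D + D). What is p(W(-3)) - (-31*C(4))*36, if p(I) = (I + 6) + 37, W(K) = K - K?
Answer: 43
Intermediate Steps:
C(D) = 2*D*(-4 + D) (C(D) = (-4 + D)*(2*D) = 2*D*(-4 + D))
W(K) = 0
p(I) = 43 + I (p(I) = (6 + I) + 37 = 43 + I)
p(W(-3)) - (-31*C(4))*36 = (43 + 0) - (-62*4*(-4 + 4))*36 = 43 - (-62*4*0)*36 = 43 - (-31*0)*36 = 43 - 0*36 = 43 - 1*0 = 43 + 0 = 43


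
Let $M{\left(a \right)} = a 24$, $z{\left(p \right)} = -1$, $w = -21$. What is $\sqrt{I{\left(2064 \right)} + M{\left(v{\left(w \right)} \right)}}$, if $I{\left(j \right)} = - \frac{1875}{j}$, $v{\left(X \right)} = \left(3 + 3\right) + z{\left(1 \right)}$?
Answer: $\frac{\sqrt{3523205}}{172} \approx 10.913$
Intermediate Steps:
$v{\left(X \right)} = 5$ ($v{\left(X \right)} = \left(3 + 3\right) - 1 = 6 - 1 = 5$)
$M{\left(a \right)} = 24 a$
$\sqrt{I{\left(2064 \right)} + M{\left(v{\left(w \right)} \right)}} = \sqrt{- \frac{1875}{2064} + 24 \cdot 5} = \sqrt{\left(-1875\right) \frac{1}{2064} + 120} = \sqrt{- \frac{625}{688} + 120} = \sqrt{\frac{81935}{688}} = \frac{\sqrt{3523205}}{172}$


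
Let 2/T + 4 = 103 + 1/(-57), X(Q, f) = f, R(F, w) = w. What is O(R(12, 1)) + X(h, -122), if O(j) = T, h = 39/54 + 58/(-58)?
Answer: -344105/2821 ≈ -121.98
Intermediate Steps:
h = -5/18 (h = 39*(1/54) + 58*(-1/58) = 13/18 - 1 = -5/18 ≈ -0.27778)
T = 57/2821 (T = 2/(-4 + (103 + 1/(-57))) = 2/(-4 + (103 - 1/57)) = 2/(-4 + 5870/57) = 2/(5642/57) = 2*(57/5642) = 57/2821 ≈ 0.020206)
O(j) = 57/2821
O(R(12, 1)) + X(h, -122) = 57/2821 - 122 = -344105/2821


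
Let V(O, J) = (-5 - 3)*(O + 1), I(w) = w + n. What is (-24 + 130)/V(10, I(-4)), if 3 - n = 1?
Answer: -53/44 ≈ -1.2045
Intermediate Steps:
n = 2 (n = 3 - 1*1 = 3 - 1 = 2)
I(w) = 2 + w (I(w) = w + 2 = 2 + w)
V(O, J) = -8 - 8*O (V(O, J) = -8*(1 + O) = -8 - 8*O)
(-24 + 130)/V(10, I(-4)) = (-24 + 130)/(-8 - 8*10) = 106/(-8 - 80) = 106/(-88) = -1/88*106 = -53/44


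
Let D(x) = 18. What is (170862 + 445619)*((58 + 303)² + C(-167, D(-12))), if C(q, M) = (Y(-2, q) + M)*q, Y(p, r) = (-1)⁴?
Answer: 78384326188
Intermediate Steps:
Y(p, r) = 1
C(q, M) = q*(1 + M) (C(q, M) = (1 + M)*q = q*(1 + M))
(170862 + 445619)*((58 + 303)² + C(-167, D(-12))) = (170862 + 445619)*((58 + 303)² - 167*(1 + 18)) = 616481*(361² - 167*19) = 616481*(130321 - 3173) = 616481*127148 = 78384326188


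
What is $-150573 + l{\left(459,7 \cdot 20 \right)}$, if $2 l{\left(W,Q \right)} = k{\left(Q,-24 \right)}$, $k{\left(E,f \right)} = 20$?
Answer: $-150563$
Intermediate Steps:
$l{\left(W,Q \right)} = 10$ ($l{\left(W,Q \right)} = \frac{1}{2} \cdot 20 = 10$)
$-150573 + l{\left(459,7 \cdot 20 \right)} = -150573 + 10 = -150563$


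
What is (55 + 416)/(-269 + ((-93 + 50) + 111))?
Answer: -157/67 ≈ -2.3433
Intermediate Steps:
(55 + 416)/(-269 + ((-93 + 50) + 111)) = 471/(-269 + (-43 + 111)) = 471/(-269 + 68) = 471/(-201) = 471*(-1/201) = -157/67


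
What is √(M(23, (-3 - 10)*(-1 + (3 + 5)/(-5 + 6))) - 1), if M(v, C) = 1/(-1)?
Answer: I*√2 ≈ 1.4142*I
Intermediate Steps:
M(v, C) = -1
√(M(23, (-3 - 10)*(-1 + (3 + 5)/(-5 + 6))) - 1) = √(-1 - 1) = √(-2) = I*√2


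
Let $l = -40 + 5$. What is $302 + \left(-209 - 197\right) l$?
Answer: $14512$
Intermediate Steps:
$l = -35$
$302 + \left(-209 - 197\right) l = 302 + \left(-209 - 197\right) \left(-35\right) = 302 - -14210 = 302 + 14210 = 14512$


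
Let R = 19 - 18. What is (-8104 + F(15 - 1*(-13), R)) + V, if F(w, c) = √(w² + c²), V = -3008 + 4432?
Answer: -6680 + √785 ≈ -6652.0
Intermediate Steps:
R = 1
V = 1424
F(w, c) = √(c² + w²)
(-8104 + F(15 - 1*(-13), R)) + V = (-8104 + √(1² + (15 - 1*(-13))²)) + 1424 = (-8104 + √(1 + (15 + 13)²)) + 1424 = (-8104 + √(1 + 28²)) + 1424 = (-8104 + √(1 + 784)) + 1424 = (-8104 + √785) + 1424 = -6680 + √785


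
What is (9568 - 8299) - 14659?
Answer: -13390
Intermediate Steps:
(9568 - 8299) - 14659 = 1269 - 14659 = -13390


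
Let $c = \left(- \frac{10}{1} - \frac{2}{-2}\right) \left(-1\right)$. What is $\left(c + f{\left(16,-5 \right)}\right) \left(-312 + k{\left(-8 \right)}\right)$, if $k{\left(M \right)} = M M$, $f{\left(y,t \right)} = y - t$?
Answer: $-7440$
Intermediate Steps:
$k{\left(M \right)} = M^{2}$
$c = 9$ ($c = \left(\left(-10\right) 1 - -1\right) \left(-1\right) = \left(-10 + 1\right) \left(-1\right) = \left(-9\right) \left(-1\right) = 9$)
$\left(c + f{\left(16,-5 \right)}\right) \left(-312 + k{\left(-8 \right)}\right) = \left(9 + \left(16 - -5\right)\right) \left(-312 + \left(-8\right)^{2}\right) = \left(9 + \left(16 + 5\right)\right) \left(-312 + 64\right) = \left(9 + 21\right) \left(-248\right) = 30 \left(-248\right) = -7440$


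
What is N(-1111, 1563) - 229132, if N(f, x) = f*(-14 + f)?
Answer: 1020743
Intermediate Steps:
N(-1111, 1563) - 229132 = -1111*(-14 - 1111) - 229132 = -1111*(-1125) - 229132 = 1249875 - 229132 = 1020743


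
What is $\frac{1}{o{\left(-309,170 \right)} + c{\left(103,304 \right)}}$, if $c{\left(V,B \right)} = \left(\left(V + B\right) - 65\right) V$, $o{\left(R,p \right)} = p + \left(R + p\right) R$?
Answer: $\frac{1}{78347} \approx 1.2764 \cdot 10^{-5}$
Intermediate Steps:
$o{\left(R,p \right)} = p + R \left(R + p\right)$
$c{\left(V,B \right)} = V \left(-65 + B + V\right)$ ($c{\left(V,B \right)} = \left(\left(B + V\right) - 65\right) V = \left(-65 + B + V\right) V = V \left(-65 + B + V\right)$)
$\frac{1}{o{\left(-309,170 \right)} + c{\left(103,304 \right)}} = \frac{1}{\left(170 + \left(-309\right)^{2} - 52530\right) + 103 \left(-65 + 304 + 103\right)} = \frac{1}{\left(170 + 95481 - 52530\right) + 103 \cdot 342} = \frac{1}{43121 + 35226} = \frac{1}{78347}$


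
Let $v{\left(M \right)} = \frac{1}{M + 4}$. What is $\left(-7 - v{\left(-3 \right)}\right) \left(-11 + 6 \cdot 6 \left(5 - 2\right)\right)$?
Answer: $-776$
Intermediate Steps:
$v{\left(M \right)} = \frac{1}{4 + M}$
$\left(-7 - v{\left(-3 \right)}\right) \left(-11 + 6 \cdot 6 \left(5 - 2\right)\right) = \left(-7 - \frac{1}{4 - 3}\right) \left(-11 + 6 \cdot 6 \left(5 - 2\right)\right) = \left(-7 - 1^{-1}\right) \left(-11 + 6 \cdot 6 \cdot 3\right) = \left(-7 - 1\right) \left(-11 + 6 \cdot 18\right) = \left(-7 - 1\right) \left(-11 + 108\right) = \left(-8\right) 97 = -776$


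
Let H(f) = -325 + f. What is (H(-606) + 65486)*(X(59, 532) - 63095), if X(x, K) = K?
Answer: -4038754465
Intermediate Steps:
(H(-606) + 65486)*(X(59, 532) - 63095) = ((-325 - 606) + 65486)*(532 - 63095) = (-931 + 65486)*(-62563) = 64555*(-62563) = -4038754465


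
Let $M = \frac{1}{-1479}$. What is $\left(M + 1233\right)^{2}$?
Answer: $\frac{3325538843236}{2187441} \approx 1.5203 \cdot 10^{6}$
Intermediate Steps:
$M = - \frac{1}{1479} \approx -0.00067613$
$\left(M + 1233\right)^{2} = \left(- \frac{1}{1479} + 1233\right)^{2} = \left(\frac{1823606}{1479}\right)^{2} = \frac{3325538843236}{2187441}$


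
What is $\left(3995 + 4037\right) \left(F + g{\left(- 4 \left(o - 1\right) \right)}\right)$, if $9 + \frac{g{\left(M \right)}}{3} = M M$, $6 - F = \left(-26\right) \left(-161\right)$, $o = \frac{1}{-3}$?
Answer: $- \frac{99315680}{3} \approx -3.3105 \cdot 10^{7}$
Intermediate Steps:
$o = - \frac{1}{3} \approx -0.33333$
$F = -4180$ ($F = 6 - \left(-26\right) \left(-161\right) = 6 - 4186 = -4180$)
$g{\left(M \right)} = -27 + 3 M^{2}$ ($g{\left(M \right)} = -27 + 3 M M = -27 + 3 M^{2}$)
$\left(3995 + 4037\right) \left(F + g{\left(- 4 \left(o - 1\right) \right)}\right) = \left(3995 + 4037\right) \left(-4180 - \left(27 - 3 \left(- 4 \left(- \frac{1}{3} - 1\right)\right)^{2}\right)\right) = 8032 \left(-4180 - \left(27 - 3 \left(\left(-4\right) \left(- \frac{4}{3}\right)\right)^{2}\right)\right) = 8032 \left(-4180 - \left(27 - 3 \left(\frac{16}{3}\right)^{2}\right)\right) = 8032 \left(-4180 + \left(-27 + 3 \cdot \frac{256}{9}\right)\right) = 8032 \left(-4180 + \left(-27 + \frac{256}{3}\right)\right) = 8032 \left(-4180 + \frac{175}{3}\right) = 8032 \left(- \frac{12365}{3}\right) = - \frac{99315680}{3}$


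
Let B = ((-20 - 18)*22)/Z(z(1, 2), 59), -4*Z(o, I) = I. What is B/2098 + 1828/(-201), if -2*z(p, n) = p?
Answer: -112800676/12440091 ≈ -9.0675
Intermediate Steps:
z(p, n) = -p/2
Z(o, I) = -I/4
B = 3344/59 (B = ((-20 - 18)*22)/((-1/4*59)) = (-38*22)/(-59/4) = -836*(-4/59) = 3344/59 ≈ 56.678)
B/2098 + 1828/(-201) = (3344/59)/2098 + 1828/(-201) = (3344/59)*(1/2098) + 1828*(-1/201) = 1672/61891 - 1828/201 = -112800676/12440091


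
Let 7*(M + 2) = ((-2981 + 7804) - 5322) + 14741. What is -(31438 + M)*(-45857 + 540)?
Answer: 10617501198/7 ≈ 1.5168e+9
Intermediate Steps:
M = 14228/7 (M = -2 + (((-2981 + 7804) - 5322) + 14741)/7 = -2 + ((4823 - 5322) + 14741)/7 = -2 + (-499 + 14741)/7 = -2 + (⅐)*14242 = -2 + 14242/7 = 14228/7 ≈ 2032.6)
-(31438 + M)*(-45857 + 540) = -(31438 + 14228/7)*(-45857 + 540) = -234294*(-45317)/7 = -1*(-10617501198/7) = 10617501198/7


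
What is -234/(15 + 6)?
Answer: -78/7 ≈ -11.143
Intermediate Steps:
-234/(15 + 6) = -234/21 = -234*1/21 = -78/7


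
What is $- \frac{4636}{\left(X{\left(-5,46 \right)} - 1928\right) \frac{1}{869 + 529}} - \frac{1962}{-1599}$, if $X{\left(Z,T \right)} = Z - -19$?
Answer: $\frac{575948830}{170027} \approx 3387.4$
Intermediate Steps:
$X{\left(Z,T \right)} = 19 + Z$ ($X{\left(Z,T \right)} = Z + 19 = 19 + Z$)
$- \frac{4636}{\left(X{\left(-5,46 \right)} - 1928\right) \frac{1}{869 + 529}} - \frac{1962}{-1599} = - \frac{4636}{\left(\left(19 - 5\right) - 1928\right) \frac{1}{869 + 529}} - \frac{1962}{-1599} = - \frac{4636}{\left(14 - 1928\right) \frac{1}{1398}} - - \frac{654}{533} = - \frac{4636}{\left(-1914\right) \frac{1}{1398}} + \frac{654}{533} = - \frac{4636}{- \frac{319}{233}} + \frac{654}{533} = \left(-4636\right) \left(- \frac{233}{319}\right) + \frac{654}{533} = \frac{1080188}{319} + \frac{654}{533} = \frac{575948830}{170027}$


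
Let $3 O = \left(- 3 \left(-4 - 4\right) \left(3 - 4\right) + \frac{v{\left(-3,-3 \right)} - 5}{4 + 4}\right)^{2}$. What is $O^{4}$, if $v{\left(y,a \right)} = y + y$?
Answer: $\frac{2883821021683985761}{1358954496} \approx 2.1221 \cdot 10^{9}$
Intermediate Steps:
$v{\left(y,a \right)} = 2 y$
$O = \frac{41209}{192}$ ($O = \frac{\left(- 3 \left(-4 - 4\right) \left(3 - 4\right) + \frac{2 \left(-3\right) - 5}{4 + 4}\right)^{2}}{3} = \frac{\left(- 3 \left(\left(-8\right) \left(-1\right)\right) + \frac{-6 - 5}{8}\right)^{2}}{3} = \frac{\left(\left(-3\right) 8 - \frac{11}{8}\right)^{2}}{3} = \frac{\left(-24 - \frac{11}{8}\right)^{2}}{3} = \frac{\left(- \frac{203}{8}\right)^{2}}{3} = \frac{1}{3} \cdot \frac{41209}{64} = \frac{41209}{192} \approx 214.63$)
$O^{4} = \left(\frac{41209}{192}\right)^{4} = \frac{2883821021683985761}{1358954496}$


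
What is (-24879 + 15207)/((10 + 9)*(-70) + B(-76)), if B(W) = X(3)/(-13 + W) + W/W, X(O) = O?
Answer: 71734/9857 ≈ 7.2775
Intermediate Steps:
B(W) = 1 + 3/(-13 + W) (B(W) = 3/(-13 + W) + W/W = 3/(-13 + W) + 1 = 1 + 3/(-13 + W))
(-24879 + 15207)/((10 + 9)*(-70) + B(-76)) = (-24879 + 15207)/((10 + 9)*(-70) + (-10 - 76)/(-13 - 76)) = -9672/(19*(-70) - 86/(-89)) = -9672/(-1330 - 1/89*(-86)) = -9672/(-1330 + 86/89) = -9672/(-118284/89) = -9672*(-89/118284) = 71734/9857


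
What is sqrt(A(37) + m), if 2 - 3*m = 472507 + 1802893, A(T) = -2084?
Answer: 5*I*sqrt(30422) ≈ 872.09*I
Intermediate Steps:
m = -758466 (m = 2/3 - (472507 + 1802893)/3 = 2/3 - 1/3*2275400 = 2/3 - 2275400/3 = -758466)
sqrt(A(37) + m) = sqrt(-2084 - 758466) = sqrt(-760550) = 5*I*sqrt(30422)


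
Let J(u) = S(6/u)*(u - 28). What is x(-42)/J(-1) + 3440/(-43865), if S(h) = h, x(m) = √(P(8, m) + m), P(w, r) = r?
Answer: -688/8773 + I*√21/87 ≈ -0.078422 + 0.052673*I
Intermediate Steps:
x(m) = √2*√m (x(m) = √(m + m) = √(2*m) = √2*√m)
J(u) = 6*(-28 + u)/u (J(u) = (6/u)*(u - 28) = (6/u)*(-28 + u) = 6*(-28 + u)/u)
x(-42)/J(-1) + 3440/(-43865) = (√2*√(-42))/(6 - 168/(-1)) + 3440/(-43865) = (√2*(I*√42))/(6 - 168*(-1)) + 3440*(-1/43865) = (2*I*√21)/(6 + 168) - 688/8773 = (2*I*√21)/174 - 688/8773 = (2*I*√21)*(1/174) - 688/8773 = I*√21/87 - 688/8773 = -688/8773 + I*√21/87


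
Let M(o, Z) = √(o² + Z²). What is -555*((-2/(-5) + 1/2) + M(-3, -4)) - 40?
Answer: -6629/2 ≈ -3314.5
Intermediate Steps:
M(o, Z) = √(Z² + o²)
-555*((-2/(-5) + 1/2) + M(-3, -4)) - 40 = -555*((-2/(-5) + 1/2) + √((-4)² + (-3)²)) - 40 = -555*((-2*(-⅕) + 1*(½)) + √(16 + 9)) - 40 = -555*((⅖ + ½) + √25) - 40 = -555*(9/10 + 5) - 40 = -555*59/10 - 40 = -111*59/2 - 40 = -6549/2 - 40 = -6629/2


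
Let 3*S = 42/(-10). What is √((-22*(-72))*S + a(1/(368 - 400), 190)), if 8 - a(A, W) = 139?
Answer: I*√58715/5 ≈ 48.462*I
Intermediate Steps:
a(A, W) = -131 (a(A, W) = 8 - 1*139 = 8 - 139 = -131)
S = -7/5 (S = (42/(-10))/3 = (42*(-⅒))/3 = (⅓)*(-21/5) = -7/5 ≈ -1.4000)
√((-22*(-72))*S + a(1/(368 - 400), 190)) = √(-22*(-72)*(-7/5) - 131) = √(1584*(-7/5) - 131) = √(-11088/5 - 131) = √(-11743/5) = I*√58715/5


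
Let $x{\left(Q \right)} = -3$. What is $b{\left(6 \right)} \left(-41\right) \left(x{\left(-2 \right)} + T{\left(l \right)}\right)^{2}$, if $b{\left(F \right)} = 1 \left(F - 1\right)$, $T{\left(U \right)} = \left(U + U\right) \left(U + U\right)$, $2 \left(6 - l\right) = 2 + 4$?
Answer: $-223245$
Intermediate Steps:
$l = 3$ ($l = 6 - \frac{2 + 4}{2} = 6 - 3 = 3$)
$T{\left(U \right)} = 4 U^{2}$ ($T{\left(U \right)} = 2 U 2 U = 4 U^{2}$)
$b{\left(F \right)} = -1 + F$ ($b{\left(F \right)} = 1 \left(-1 + F\right) = -1 + F$)
$b{\left(6 \right)} \left(-41\right) \left(x{\left(-2 \right)} + T{\left(l \right)}\right)^{2} = \left(-1 + 6\right) \left(-41\right) \left(-3 + 4 \cdot 3^{2}\right)^{2} = 5 \left(-41\right) \left(-3 + 4 \cdot 9\right)^{2} = - 205 \left(-3 + 36\right)^{2} = - 205 \cdot 33^{2} = \left(-205\right) 1089 = -223245$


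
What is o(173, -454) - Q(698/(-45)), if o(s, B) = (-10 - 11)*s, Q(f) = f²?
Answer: -7844029/2025 ≈ -3873.6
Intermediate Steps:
o(s, B) = -21*s
o(173, -454) - Q(698/(-45)) = -21*173 - (698/(-45))² = -3633 - (698*(-1/45))² = -3633 - (-698/45)² = -3633 - 1*487204/2025 = -3633 - 487204/2025 = -7844029/2025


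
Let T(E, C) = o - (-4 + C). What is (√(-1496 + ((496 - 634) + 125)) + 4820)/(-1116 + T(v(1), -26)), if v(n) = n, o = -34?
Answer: -241/56 - I*√1509/1120 ≈ -4.3036 - 0.034684*I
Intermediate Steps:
T(E, C) = -30 - C (T(E, C) = -34 - (-4 + C) = -34 + (4 - C) = -30 - C)
(√(-1496 + ((496 - 634) + 125)) + 4820)/(-1116 + T(v(1), -26)) = (√(-1496 + ((496 - 634) + 125)) + 4820)/(-1116 + (-30 - 1*(-26))) = (√(-1496 + (-138 + 125)) + 4820)/(-1116 + (-30 + 26)) = (√(-1496 - 13) + 4820)/(-1116 - 4) = (√(-1509) + 4820)/(-1120) = (I*√1509 + 4820)*(-1/1120) = (4820 + I*√1509)*(-1/1120) = -241/56 - I*√1509/1120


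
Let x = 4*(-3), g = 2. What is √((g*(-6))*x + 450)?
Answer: 3*√66 ≈ 24.372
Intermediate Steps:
x = -12
√((g*(-6))*x + 450) = √((2*(-6))*(-12) + 450) = √(-12*(-12) + 450) = √(144 + 450) = √594 = 3*√66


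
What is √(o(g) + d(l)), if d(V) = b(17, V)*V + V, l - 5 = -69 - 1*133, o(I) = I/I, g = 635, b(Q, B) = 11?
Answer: I*√2363 ≈ 48.611*I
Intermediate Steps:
o(I) = 1
l = -197 (l = 5 + (-69 - 1*133) = 5 + (-69 - 133) = 5 - 202 = -197)
d(V) = 12*V (d(V) = 11*V + V = 12*V)
√(o(g) + d(l)) = √(1 + 12*(-197)) = √(1 - 2364) = √(-2363) = I*√2363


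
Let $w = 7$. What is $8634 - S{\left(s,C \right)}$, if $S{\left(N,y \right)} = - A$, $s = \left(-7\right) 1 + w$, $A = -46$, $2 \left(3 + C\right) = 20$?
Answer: $8588$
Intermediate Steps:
$C = 7$ ($C = -3 + \frac{1}{2} \cdot 20 = -3 + 10 = 7$)
$s = 0$ ($s = \left(-7\right) 1 + 7 = -7 + 7 = 0$)
$S{\left(N,y \right)} = 46$ ($S{\left(N,y \right)} = \left(-1\right) \left(-46\right) = 46$)
$8634 - S{\left(s,C \right)} = 8634 - 46 = 8588$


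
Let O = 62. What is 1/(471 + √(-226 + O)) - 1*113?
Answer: -113 + 1/(471 + 2*I*√41) ≈ -113.0 - 5.7684e-5*I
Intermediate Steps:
1/(471 + √(-226 + O)) - 1*113 = 1/(471 + √(-226 + 62)) - 1*113 = 1/(471 + √(-164)) - 113 = 1/(471 + 2*I*√41) - 113 = -113 + 1/(471 + 2*I*√41)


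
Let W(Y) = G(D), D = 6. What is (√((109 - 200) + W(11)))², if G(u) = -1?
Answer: -92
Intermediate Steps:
W(Y) = -1
(√((109 - 200) + W(11)))² = (√((109 - 200) - 1))² = (√(-91 - 1))² = (√(-92))² = (2*I*√23)² = -92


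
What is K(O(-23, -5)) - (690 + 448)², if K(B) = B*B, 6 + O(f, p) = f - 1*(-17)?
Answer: -1294900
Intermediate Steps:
O(f, p) = 11 + f (O(f, p) = -6 + (f - 1*(-17)) = -6 + (f + 17) = -6 + (17 + f) = 11 + f)
K(B) = B²
K(O(-23, -5)) - (690 + 448)² = (11 - 23)² - (690 + 448)² = (-12)² - 1*1138² = 144 - 1*1295044 = 144 - 1295044 = -1294900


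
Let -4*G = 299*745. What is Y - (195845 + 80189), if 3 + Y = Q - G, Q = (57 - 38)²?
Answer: -879949/4 ≈ -2.1999e+5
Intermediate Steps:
G = -222755/4 (G = -299*745/4 = -¼*222755 = -222755/4 ≈ -55689.)
Q = 361 (Q = 19² = 361)
Y = 224187/4 (Y = -3 + (361 - 1*(-222755/4)) = -3 + (361 + 222755/4) = -3 + 224199/4 = 224187/4 ≈ 56047.)
Y - (195845 + 80189) = 224187/4 - (195845 + 80189) = 224187/4 - 1*276034 = 224187/4 - 276034 = -879949/4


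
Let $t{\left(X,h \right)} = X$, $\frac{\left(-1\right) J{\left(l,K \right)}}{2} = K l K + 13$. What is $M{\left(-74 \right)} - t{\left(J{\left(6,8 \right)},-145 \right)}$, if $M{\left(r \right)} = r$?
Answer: $720$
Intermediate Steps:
$J{\left(l,K \right)} = -26 - 2 l K^{2}$ ($J{\left(l,K \right)} = - 2 \left(K l K + 13\right) = - 2 \left(l K^{2} + 13\right) = - 2 \left(13 + l K^{2}\right) = -26 - 2 l K^{2}$)
$M{\left(-74 \right)} - t{\left(J{\left(6,8 \right)},-145 \right)} = -74 - \left(-26 - 12 \cdot 8^{2}\right) = -74 - \left(-26 - 12 \cdot 64\right) = -74 - \left(-26 - 768\right) = -74 - -794 = -74 + 794 = 720$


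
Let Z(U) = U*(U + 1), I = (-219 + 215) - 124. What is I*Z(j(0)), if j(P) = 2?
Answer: -768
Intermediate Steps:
I = -128 (I = -4 - 124 = -128)
Z(U) = U*(1 + U)
I*Z(j(0)) = -256*(1 + 2) = -256*3 = -128*6 = -768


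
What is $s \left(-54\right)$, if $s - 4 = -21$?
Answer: $918$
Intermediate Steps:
$s = -17$ ($s = 4 - 21 = -17$)
$s \left(-54\right) = \left(-17\right) \left(-54\right) = 918$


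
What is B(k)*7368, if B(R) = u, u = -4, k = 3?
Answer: -29472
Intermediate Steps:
B(R) = -4
B(k)*7368 = -4*7368 = -29472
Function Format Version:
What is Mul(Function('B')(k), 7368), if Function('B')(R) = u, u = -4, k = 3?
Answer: -29472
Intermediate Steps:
Function('B')(R) = -4
Mul(Function('B')(k), 7368) = Mul(-4, 7368) = -29472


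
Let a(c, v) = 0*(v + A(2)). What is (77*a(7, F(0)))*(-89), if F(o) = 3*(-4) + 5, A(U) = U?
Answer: 0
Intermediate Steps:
F(o) = -7 (F(o) = -12 + 5 = -7)
a(c, v) = 0 (a(c, v) = 0*(v + 2) = 0*(2 + v) = 0)
(77*a(7, F(0)))*(-89) = (77*0)*(-89) = 0*(-89) = 0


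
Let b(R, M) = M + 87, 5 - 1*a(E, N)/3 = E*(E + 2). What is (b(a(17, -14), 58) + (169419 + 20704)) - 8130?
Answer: 182138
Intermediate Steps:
a(E, N) = 15 - 3*E*(2 + E) (a(E, N) = 15 - 3*E*(E + 2) = 15 - 3*E*(2 + E))
b(R, M) = 87 + M
(b(a(17, -14), 58) + (169419 + 20704)) - 8130 = ((87 + 58) + (169419 + 20704)) - 8130 = (145 + 190123) - 8130 = 190268 - 8130 = 182138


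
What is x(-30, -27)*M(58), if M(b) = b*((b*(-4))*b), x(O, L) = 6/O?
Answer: 780448/5 ≈ 1.5609e+5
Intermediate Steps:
M(b) = -4*b³ (M(b) = b*((-4*b)*b) = b*(-4*b²) = -4*b³)
x(-30, -27)*M(58) = (6/(-30))*(-4*58³) = (6*(-1/30))*(-4*195112) = -⅕*(-780448) = 780448/5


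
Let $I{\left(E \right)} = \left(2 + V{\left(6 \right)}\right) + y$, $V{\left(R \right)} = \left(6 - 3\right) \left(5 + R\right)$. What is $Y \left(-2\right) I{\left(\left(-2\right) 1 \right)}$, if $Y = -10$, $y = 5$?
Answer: $800$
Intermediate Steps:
$V{\left(R \right)} = 15 + 3 R$ ($V{\left(R \right)} = 3 \left(5 + R\right) = 15 + 3 R$)
$I{\left(E \right)} = 40$ ($I{\left(E \right)} = \left(2 + \left(15 + 3 \cdot 6\right)\right) + 5 = \left(2 + \left(15 + 18\right)\right) + 5 = \left(2 + 33\right) + 5 = 35 + 5 = 40$)
$Y \left(-2\right) I{\left(\left(-2\right) 1 \right)} = \left(-10\right) \left(-2\right) 40 = 20 \cdot 40 = 800$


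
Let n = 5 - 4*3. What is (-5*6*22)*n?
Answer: 4620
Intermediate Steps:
n = -7 (n = 5 - 1*12 = 5 - 12 = -7)
(-5*6*22)*n = (-5*6*22)*(-7) = -30*22*(-7) = -660*(-7) = 4620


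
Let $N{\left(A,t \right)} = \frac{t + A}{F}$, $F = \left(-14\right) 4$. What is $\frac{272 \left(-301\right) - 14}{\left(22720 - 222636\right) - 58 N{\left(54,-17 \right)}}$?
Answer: $\frac{2292808}{5596575} \approx 0.40968$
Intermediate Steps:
$F = -56$
$N{\left(A,t \right)} = - \frac{A}{56} - \frac{t}{56}$ ($N{\left(A,t \right)} = \frac{t + A}{-56} = \left(A + t\right) \left(- \frac{1}{56}\right) = - \frac{A}{56} - \frac{t}{56}$)
$\frac{272 \left(-301\right) - 14}{\left(22720 - 222636\right) - 58 N{\left(54,-17 \right)}} = \frac{272 \left(-301\right) - 14}{\left(22720 - 222636\right) - 58 \left(\left(- \frac{1}{56}\right) 54 - - \frac{17}{56}\right)} = \frac{-81872 - 14}{-199916 - 58 \left(- \frac{27}{28} + \frac{17}{56}\right)} = - \frac{81886}{-199916 - 58 \left(- \frac{37}{56}\right)} = - \frac{81886}{-199916 - - \frac{1073}{28}} = - \frac{81886}{-199916 + \frac{1073}{28}} = - \frac{81886}{- \frac{5596575}{28}} = \left(-81886\right) \left(- \frac{28}{5596575}\right) = \frac{2292808}{5596575}$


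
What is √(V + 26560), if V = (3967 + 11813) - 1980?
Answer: 2*√10090 ≈ 200.90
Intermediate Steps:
V = 13800 (V = 15780 - 1980 = 13800)
√(V + 26560) = √(13800 + 26560) = √40360 = 2*√10090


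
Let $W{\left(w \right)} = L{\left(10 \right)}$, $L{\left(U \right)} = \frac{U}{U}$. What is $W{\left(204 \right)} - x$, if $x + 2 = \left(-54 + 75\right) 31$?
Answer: $-648$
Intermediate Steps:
$L{\left(U \right)} = 1$
$W{\left(w \right)} = 1$
$x = 649$ ($x = -2 + \left(-54 + 75\right) 31 = -2 + 21 \cdot 31 = -2 + 651 = 649$)
$W{\left(204 \right)} - x = 1 - 649 = -648$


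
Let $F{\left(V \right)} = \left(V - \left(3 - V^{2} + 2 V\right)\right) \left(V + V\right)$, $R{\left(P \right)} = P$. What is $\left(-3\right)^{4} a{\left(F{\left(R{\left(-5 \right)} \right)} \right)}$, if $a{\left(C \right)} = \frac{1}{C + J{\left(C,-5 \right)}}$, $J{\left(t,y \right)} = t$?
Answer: $- \frac{3}{20} \approx -0.15$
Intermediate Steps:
$F{\left(V \right)} = 2 V \left(-3 + V^{2} - V\right)$ ($F{\left(V \right)} = \left(V - \left(3 - V^{2} + 2 V\right)\right) 2 V = \left(-3 + V^{2} - V\right) 2 V = 2 V \left(-3 + V^{2} - V\right)$)
$a{\left(C \right)} = \frac{1}{2 C}$ ($a{\left(C \right)} = \frac{1}{C + C} = \frac{1}{2 C}$)
$\left(-3\right)^{4} a{\left(F{\left(R{\left(-5 \right)} \right)} \right)} = \left(-3\right)^{4} \frac{1}{2 \cdot 2 \left(-5\right) \left(-3 + \left(-5\right)^{2} - -5\right)} = 81 \frac{1}{2 \cdot 2 \left(-5\right) \left(-3 + 25 + 5\right)} = 81 \frac{1}{2 \cdot 2 \left(-5\right) 27} = 81 \frac{1}{2 \left(-270\right)} = 81 \cdot \frac{1}{2} \left(- \frac{1}{270}\right) = 81 \left(- \frac{1}{540}\right) = - \frac{3}{20}$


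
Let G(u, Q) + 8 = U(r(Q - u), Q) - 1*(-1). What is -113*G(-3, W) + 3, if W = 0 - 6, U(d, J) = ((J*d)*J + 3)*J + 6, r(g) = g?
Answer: -71074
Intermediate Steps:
U(d, J) = 6 + J*(3 + d*J**2) (U(d, J) = (d*J**2 + 3)*J + 6 = (3 + d*J**2)*J + 6 = J*(3 + d*J**2) + 6 = 6 + J*(3 + d*J**2))
W = -6
G(u, Q) = -1 + 3*Q + Q**3*(Q - u) (G(u, Q) = -8 + ((6 + 3*Q + (Q - u)*Q**3) - 1*(-1)) = -8 + ((6 + 3*Q + Q**3*(Q - u)) + 1) = -8 + (7 + 3*Q + Q**3*(Q - u)) = -1 + 3*Q + Q**3*(Q - u))
-113*G(-3, W) + 3 = -113*(-1 + 3*(-6) + (-6)**3*(-6 - 1*(-3))) + 3 = -113*(-1 - 18 - 216*(-6 + 3)) + 3 = -113*(-1 - 18 - 216*(-3)) + 3 = -113*(-1 - 18 + 648) + 3 = -113*629 + 3 = -71077 + 3 = -71074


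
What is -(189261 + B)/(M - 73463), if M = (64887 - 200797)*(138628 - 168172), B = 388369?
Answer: -577630/4015251577 ≈ -0.00014386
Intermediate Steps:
M = 4015325040 (M = -135910*(-29544) = 4015325040)
-(189261 + B)/(M - 73463) = -(189261 + 388369)/(4015325040 - 73463) = -577630/4015251577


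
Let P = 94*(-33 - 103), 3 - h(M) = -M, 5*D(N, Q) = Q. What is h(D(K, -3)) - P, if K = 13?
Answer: 63932/5 ≈ 12786.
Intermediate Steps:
D(N, Q) = Q/5
h(M) = 3 + M (h(M) = 3 - (-1)*M = 3 + M)
P = -12784 (P = 94*(-136) = -12784)
h(D(K, -3)) - P = (3 + (⅕)*(-3)) - 1*(-12784) = (3 - ⅗) + 12784 = 12/5 + 12784 = 63932/5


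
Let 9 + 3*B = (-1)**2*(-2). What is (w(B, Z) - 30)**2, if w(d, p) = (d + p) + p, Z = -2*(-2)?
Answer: 5929/9 ≈ 658.78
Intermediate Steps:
B = -11/3 (B = -3 + ((-1)**2*(-2))/3 = -3 + (1*(-2))/3 = -3 + (1/3)*(-2) = -3 - 2/3 = -11/3 ≈ -3.6667)
Z = 4
w(d, p) = d + 2*p
(w(B, Z) - 30)**2 = ((-11/3 + 2*4) - 30)**2 = ((-11/3 + 8) - 30)**2 = (13/3 - 30)**2 = (-77/3)**2 = 5929/9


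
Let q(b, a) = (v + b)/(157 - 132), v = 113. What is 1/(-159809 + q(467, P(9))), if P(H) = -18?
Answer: -5/798929 ≈ -6.2584e-6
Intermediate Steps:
q(b, a) = 113/25 + b/25 (q(b, a) = (113 + b)/(157 - 132) = (113 + b)/25 = (113 + b)*(1/25) = 113/25 + b/25)
1/(-159809 + q(467, P(9))) = 1/(-159809 + (113/25 + (1/25)*467)) = 1/(-159809 + (113/25 + 467/25)) = 1/(-159809 + 116/5) = 1/(-798929/5) = -5/798929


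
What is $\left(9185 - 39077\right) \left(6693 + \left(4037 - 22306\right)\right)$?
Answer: $346029792$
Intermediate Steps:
$\left(9185 - 39077\right) \left(6693 + \left(4037 - 22306\right)\right) = - 29892 \left(6693 + \left(4037 - 22306\right)\right) = - 29892 \left(6693 - 18269\right) = \left(-29892\right) \left(-11576\right) = 346029792$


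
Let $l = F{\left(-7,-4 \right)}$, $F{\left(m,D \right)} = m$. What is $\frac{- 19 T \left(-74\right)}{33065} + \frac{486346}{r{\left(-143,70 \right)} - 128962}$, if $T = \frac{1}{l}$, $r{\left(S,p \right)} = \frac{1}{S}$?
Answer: $- \frac{16123040363692}{4268392889985} \approx -3.7773$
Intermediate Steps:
$l = -7$
$T = - \frac{1}{7}$ ($T = \frac{1}{-7} = - \frac{1}{7} \approx -0.14286$)
$\frac{- 19 T \left(-74\right)}{33065} + \frac{486346}{r{\left(-143,70 \right)} - 128962} = \frac{\left(-19\right) \left(- \frac{1}{7}\right) \left(-74\right)}{33065} + \frac{486346}{\frac{1}{-143} - 128962} = \frac{19}{7} \left(-74\right) \frac{1}{33065} + \frac{486346}{- \frac{1}{143} - 128962} = \left(- \frac{1406}{7}\right) \frac{1}{33065} + \frac{486346}{- \frac{18441567}{143}} = - \frac{1406}{231455} + 486346 \left(- \frac{143}{18441567}\right) = - \frac{1406}{231455} - \frac{69547478}{18441567} = - \frac{16123040363692}{4268392889985}$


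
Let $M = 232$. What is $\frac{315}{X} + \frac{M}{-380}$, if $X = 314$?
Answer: $\frac{11713}{29830} \approx 0.39266$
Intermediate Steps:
$\frac{315}{X} + \frac{M}{-380} = \frac{315}{314} + \frac{232}{-380} = 315 \cdot \frac{1}{314} + 232 \left(- \frac{1}{380}\right) = \frac{315}{314} - \frac{58}{95} = \frac{11713}{29830}$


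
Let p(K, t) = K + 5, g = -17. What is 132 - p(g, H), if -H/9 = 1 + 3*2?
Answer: 144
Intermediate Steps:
H = -63 (H = -9*(1 + 3*2) = -9*(1 + 6) = -9*7 = -63)
p(K, t) = 5 + K
132 - p(g, H) = 132 - (5 - 17) = 132 - 1*(-12) = 132 + 12 = 144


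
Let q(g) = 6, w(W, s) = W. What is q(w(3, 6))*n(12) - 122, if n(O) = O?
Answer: -50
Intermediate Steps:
q(w(3, 6))*n(12) - 122 = 6*12 - 122 = 72 - 122 = -50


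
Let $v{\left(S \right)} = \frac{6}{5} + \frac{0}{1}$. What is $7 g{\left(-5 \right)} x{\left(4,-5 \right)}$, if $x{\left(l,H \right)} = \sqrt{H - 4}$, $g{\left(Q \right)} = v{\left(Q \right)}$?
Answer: $\frac{126 i}{5} \approx 25.2 i$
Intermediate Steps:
$v{\left(S \right)} = \frac{6}{5}$ ($v{\left(S \right)} = 6 \cdot \frac{1}{5} + 0 \cdot 1 = \frac{6}{5} + 0 = \frac{6}{5}$)
$g{\left(Q \right)} = \frac{6}{5}$
$x{\left(l,H \right)} = \sqrt{-4 + H}$
$7 g{\left(-5 \right)} x{\left(4,-5 \right)} = 7 \cdot \frac{6}{5} \sqrt{-4 - 5} = \frac{42 \sqrt{-9}}{5} = \frac{42 \cdot 3 i}{5} = \frac{126 i}{5}$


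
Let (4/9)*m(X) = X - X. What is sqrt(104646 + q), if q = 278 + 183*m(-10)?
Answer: 2*sqrt(26231) ≈ 323.92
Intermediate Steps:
m(X) = 0 (m(X) = 9*(X - X)/4 = (9/4)*0 = 0)
q = 278 (q = 278 + 183*0 = 278 + 0 = 278)
sqrt(104646 + q) = sqrt(104646 + 278) = sqrt(104924) = 2*sqrt(26231)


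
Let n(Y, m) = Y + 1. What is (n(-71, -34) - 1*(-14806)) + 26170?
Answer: 40906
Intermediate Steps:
n(Y, m) = 1 + Y
(n(-71, -34) - 1*(-14806)) + 26170 = ((1 - 71) - 1*(-14806)) + 26170 = (-70 + 14806) + 26170 = 14736 + 26170 = 40906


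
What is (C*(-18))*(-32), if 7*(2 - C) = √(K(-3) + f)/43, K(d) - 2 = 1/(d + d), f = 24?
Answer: 1152 - 96*√930/301 ≈ 1142.3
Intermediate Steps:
K(d) = 2 + 1/(2*d) (K(d) = 2 + 1/(d + d) = 2 + 1/(2*d))
C = 2 - √930/1806 (C = 2 - √((2 + (½)/(-3)) + 24)/(7*43) = 2 - √((2 + (½)*(-⅓)) + 24)/(7*43) = 2 - √((2 - ⅙) + 24)/(7*43) = 2 - √(11/6 + 24)/(7*43) = 2 - √(155/6)/(7*43) = 2 - √930/6/(7*43) = 2 - √930/1806 ≈ 1.9831)
(C*(-18))*(-32) = ((2 - √930/1806)*(-18))*(-32) = (-36 + 3*√930/301)*(-32) = 1152 - 96*√930/301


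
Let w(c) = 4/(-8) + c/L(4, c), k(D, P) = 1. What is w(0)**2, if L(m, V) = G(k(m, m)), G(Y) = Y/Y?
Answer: 1/4 ≈ 0.25000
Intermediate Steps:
G(Y) = 1
L(m, V) = 1
w(c) = -1/2 + c (w(c) = 4/(-8) + c/1 = 4*(-1/8) + c*1 = -1/2 + c)
w(0)**2 = (-1/2 + 0)**2 = (-1/2)**2 = 1/4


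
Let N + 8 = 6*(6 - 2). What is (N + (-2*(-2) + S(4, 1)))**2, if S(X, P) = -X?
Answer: 256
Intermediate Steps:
N = 16 (N = -8 + 6*(6 - 2) = -8 + 6*4 = -8 + 24 = 16)
(N + (-2*(-2) + S(4, 1)))**2 = (16 + (-2*(-2) - 1*4))**2 = (16 + (4 - 4))**2 = (16 + 0)**2 = 16**2 = 256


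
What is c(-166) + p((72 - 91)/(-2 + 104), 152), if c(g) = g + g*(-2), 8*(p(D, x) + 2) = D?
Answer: 133805/816 ≈ 163.98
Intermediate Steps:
p(D, x) = -2 + D/8
c(g) = -g (c(g) = g - 2*g = -g)
c(-166) + p((72 - 91)/(-2 + 104), 152) = -1*(-166) + (-2 + ((72 - 91)/(-2 + 104))/8) = 166 + (-2 + (-19/102)/8) = 166 + (-2 + (-19*1/102)/8) = 166 + (-2 + (⅛)*(-19/102)) = 166 + (-2 - 19/816) = 166 - 1651/816 = 133805/816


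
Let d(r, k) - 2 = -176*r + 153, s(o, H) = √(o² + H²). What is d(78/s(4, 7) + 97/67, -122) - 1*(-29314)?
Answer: 1957351/67 - 1056*√65/5 ≈ 27511.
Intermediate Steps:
s(o, H) = √(H² + o²)
d(r, k) = 155 - 176*r (d(r, k) = 2 + (-176*r + 153) = 2 + (153 - 176*r) = 155 - 176*r)
d(78/s(4, 7) + 97/67, -122) - 1*(-29314) = (155 - 176*(78/(√(7² + 4²)) + 97/67)) - 1*(-29314) = (155 - 176*(78/(√(49 + 16)) + 97*(1/67))) + 29314 = (155 - 176*(78/(√65) + 97/67)) + 29314 = (155 - 176*(78*(√65/65) + 97/67)) + 29314 = (155 - 176*(6*√65/5 + 97/67)) + 29314 = (155 - 176*(97/67 + 6*√65/5)) + 29314 = (155 + (-17072/67 - 1056*√65/5)) + 29314 = (-6687/67 - 1056*√65/5) + 29314 = 1957351/67 - 1056*√65/5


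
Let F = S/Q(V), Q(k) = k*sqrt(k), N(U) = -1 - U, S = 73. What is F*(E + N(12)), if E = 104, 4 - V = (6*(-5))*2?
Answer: 6643/512 ≈ 12.975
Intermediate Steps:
V = 64 (V = 4 - 6*(-5)*2 = 4 - (-30)*2 = 4 - 1*(-60) = 4 + 60 = 64)
Q(k) = k**(3/2)
F = 73/512 (F = 73/(64**(3/2)) = 73/512 ≈ 0.14258)
F*(E + N(12)) = 73*(104 + (-1 - 1*12))/512 = 73*(104 + (-1 - 12))/512 = 73*(104 - 13)/512 = (73/512)*91 = 6643/512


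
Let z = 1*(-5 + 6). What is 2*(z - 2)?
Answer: -2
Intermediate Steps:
z = 1 (z = 1*1 = 1)
2*(z - 2) = 2*(1 - 2) = 2*(-1) = -2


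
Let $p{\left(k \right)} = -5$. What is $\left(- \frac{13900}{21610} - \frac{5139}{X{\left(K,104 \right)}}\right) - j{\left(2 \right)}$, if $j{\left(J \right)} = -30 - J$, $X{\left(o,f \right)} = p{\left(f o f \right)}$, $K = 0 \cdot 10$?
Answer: $\frac{11444189}{10805} \approx 1059.2$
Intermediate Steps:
$K = 0$
$X{\left(o,f \right)} = -5$
$\left(- \frac{13900}{21610} - \frac{5139}{X{\left(K,104 \right)}}\right) - j{\left(2 \right)} = \left(- \frac{13900}{21610} - \frac{5139}{-5}\right) - \left(-30 - 2\right) = \left(\left(-13900\right) \frac{1}{21610} - - \frac{5139}{5}\right) - \left(-30 - 2\right) = \left(- \frac{1390}{2161} + \frac{5139}{5}\right) - -32 = \frac{11098429}{10805} + 32 = \frac{11444189}{10805}$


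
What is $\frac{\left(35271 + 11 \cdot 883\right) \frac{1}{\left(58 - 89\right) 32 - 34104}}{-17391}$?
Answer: $\frac{5623}{76294317} \approx 7.3701 \cdot 10^{-5}$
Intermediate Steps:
$\frac{\left(35271 + 11 \cdot 883\right) \frac{1}{\left(58 - 89\right) 32 - 34104}}{-17391} = \frac{35271 + 9713}{\left(-31\right) 32 - 34104} \left(- \frac{1}{17391}\right) = \frac{44984}{-992 - 34104} \left(- \frac{1}{17391}\right) = \frac{44984}{-35096} \left(- \frac{1}{17391}\right) = 44984 \left(- \frac{1}{35096}\right) \left(- \frac{1}{17391}\right) = \left(- \frac{5623}{4387}\right) \left(- \frac{1}{17391}\right) = \frac{5623}{76294317}$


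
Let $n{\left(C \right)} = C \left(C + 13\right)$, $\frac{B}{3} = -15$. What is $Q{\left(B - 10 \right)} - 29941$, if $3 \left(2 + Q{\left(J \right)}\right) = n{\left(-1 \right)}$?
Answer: $-29947$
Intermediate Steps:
$B = -45$ ($B = 3 \left(-15\right) = -45$)
$n{\left(C \right)} = C \left(13 + C\right)$
$Q{\left(J \right)} = -6$ ($Q{\left(J \right)} = -2 + \frac{\left(-1\right) \left(13 - 1\right)}{3} = -2 + \frac{\left(-1\right) 12}{3} = -2 + \frac{1}{3} \left(-12\right) = -2 - 4 = -6$)
$Q{\left(B - 10 \right)} - 29941 = -6 - 29941 = -29947$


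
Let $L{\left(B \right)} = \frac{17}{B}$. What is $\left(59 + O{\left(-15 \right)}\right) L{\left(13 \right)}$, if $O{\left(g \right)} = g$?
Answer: $\frac{748}{13} \approx 57.538$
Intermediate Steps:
$\left(59 + O{\left(-15 \right)}\right) L{\left(13 \right)} = \left(59 - 15\right) \frac{17}{13} = 44 \cdot 17 \cdot \frac{1}{13} = 44 \cdot \frac{17}{13} = \frac{748}{13}$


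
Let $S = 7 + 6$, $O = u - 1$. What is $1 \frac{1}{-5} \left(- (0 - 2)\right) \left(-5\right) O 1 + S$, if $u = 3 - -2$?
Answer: $21$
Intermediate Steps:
$u = 5$ ($u = 3 + 2 = 5$)
$O = 4$ ($O = 5 - 1 = 4$)
$S = 13$
$1 \frac{1}{-5} \left(- (0 - 2)\right) \left(-5\right) O 1 + S = 1 \frac{1}{-5} \left(- (0 - 2)\right) \left(-5\right) 4 \cdot 1 + 13 = 1 \left(- \frac{1}{5}\right) \left(\left(-1\right) \left(-2\right)\right) \left(-5\right) 4 + 13 = \left(- \frac{1}{5}\right) 2 \left(-5\right) 4 + 13 = \left(- \frac{2}{5}\right) \left(-5\right) 4 + 13 = 2 \cdot 4 + 13 = 8 + 13 = 21$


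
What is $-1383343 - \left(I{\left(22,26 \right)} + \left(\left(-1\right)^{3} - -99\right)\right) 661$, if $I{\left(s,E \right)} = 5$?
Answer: $-1451426$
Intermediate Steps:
$-1383343 - \left(I{\left(22,26 \right)} + \left(\left(-1\right)^{3} - -99\right)\right) 661 = -1383343 - \left(5 + \left(\left(-1\right)^{3} - -99\right)\right) 661 = -1383343 - \left(5 + \left(-1 + 99\right)\right) 661 = -1383343 - \left(5 + 98\right) 661 = -1383343 - 103 \cdot 661 = -1383343 - 68083 = -1451426$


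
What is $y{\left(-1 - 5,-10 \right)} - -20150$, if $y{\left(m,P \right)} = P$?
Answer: $20140$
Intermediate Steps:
$y{\left(-1 - 5,-10 \right)} - -20150 = -10 - -20150 = -10 + 20150 = 20140$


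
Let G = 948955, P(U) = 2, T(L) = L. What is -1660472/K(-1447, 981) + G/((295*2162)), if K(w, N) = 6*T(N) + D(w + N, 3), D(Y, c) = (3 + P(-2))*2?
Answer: -2394175905/8546386 ≈ -280.14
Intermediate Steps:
D(Y, c) = 10 (D(Y, c) = (3 + 2)*2 = 5*2 = 10)
K(w, N) = 10 + 6*N (K(w, N) = 6*N + 10 = 10 + 6*N)
-1660472/K(-1447, 981) + G/((295*2162)) = -1660472/(10 + 6*981) + 948955/((295*2162)) = -1660472/(10 + 5886) + 948955/637790 = -1660472/5896 + 948955*(1/637790) = -1660472*1/5896 + 189791/127558 = -18869/67 + 189791/127558 = -2394175905/8546386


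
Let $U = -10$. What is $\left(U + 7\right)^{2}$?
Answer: $9$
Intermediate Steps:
$\left(U + 7\right)^{2} = \left(-10 + 7\right)^{2} = \left(-3\right)^{2} = 9$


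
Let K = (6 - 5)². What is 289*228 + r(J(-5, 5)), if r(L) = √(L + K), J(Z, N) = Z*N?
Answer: 65892 + 2*I*√6 ≈ 65892.0 + 4.899*I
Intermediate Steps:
K = 1 (K = 1² = 1)
J(Z, N) = N*Z
r(L) = √(1 + L) (r(L) = √(L + 1) = √(1 + L))
289*228 + r(J(-5, 5)) = 289*228 + √(1 + 5*(-5)) = 65892 + √(1 - 25) = 65892 + √(-24) = 65892 + 2*I*√6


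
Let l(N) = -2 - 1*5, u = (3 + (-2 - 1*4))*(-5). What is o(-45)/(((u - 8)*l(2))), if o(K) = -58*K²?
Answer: 117450/49 ≈ 2396.9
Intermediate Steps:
u = 15 (u = (3 + (-2 - 4))*(-5) = (3 - 6)*(-5) = -3*(-5) = 15)
l(N) = -7 (l(N) = -2 - 5 = -7)
o(-45)/(((u - 8)*l(2))) = (-58*(-45)²)/(((15 - 8)*(-7))) = (-58*2025)/((7*(-7))) = -117450/(-49) = -117450*(-1/49) = 117450/49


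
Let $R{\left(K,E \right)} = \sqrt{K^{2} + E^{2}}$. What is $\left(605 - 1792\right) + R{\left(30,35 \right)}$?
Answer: $-1187 + 5 \sqrt{85} \approx -1140.9$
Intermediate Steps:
$R{\left(K,E \right)} = \sqrt{E^{2} + K^{2}}$
$\left(605 - 1792\right) + R{\left(30,35 \right)} = \left(605 - 1792\right) + \sqrt{35^{2} + 30^{2}} = -1187 + \sqrt{1225 + 900} = -1187 + \sqrt{2125} = -1187 + 5 \sqrt{85}$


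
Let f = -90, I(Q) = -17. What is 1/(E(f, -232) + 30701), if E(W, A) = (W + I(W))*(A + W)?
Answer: 1/65155 ≈ 1.5348e-5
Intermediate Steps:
E(W, A) = (-17 + W)*(A + W) (E(W, A) = (W - 17)*(A + W) = (-17 + W)*(A + W))
1/(E(f, -232) + 30701) = 1/(((-90)² - 17*(-232) - 17*(-90) - 232*(-90)) + 30701) = 1/((8100 + 3944 + 1530 + 20880) + 30701) = 1/(34454 + 30701) = 1/65155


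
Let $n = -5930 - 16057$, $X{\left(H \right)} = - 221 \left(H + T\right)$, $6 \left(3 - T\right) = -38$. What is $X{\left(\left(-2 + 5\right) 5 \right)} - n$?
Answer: $\frac{49828}{3} \approx 16609.0$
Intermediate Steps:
$T = \frac{28}{3}$ ($T = 3 - - \frac{19}{3} = 3 + \frac{19}{3} = \frac{28}{3} \approx 9.3333$)
$X{\left(H \right)} = - \frac{6188}{3} - 221 H$ ($X{\left(H \right)} = - 221 \left(H + \frac{28}{3}\right) = - 221 \left(\frac{28}{3} + H\right) = - \frac{6188}{3} - 221 H$)
$n = -21987$ ($n = -5930 - 16057 = -21987$)
$X{\left(\left(-2 + 5\right) 5 \right)} - n = \left(- \frac{6188}{3} - 221 \left(-2 + 5\right) 5\right) - -21987 = \left(- \frac{6188}{3} - 221 \cdot 3 \cdot 5\right) + 21987 = \left(- \frac{6188}{3} - 3315\right) + 21987 = - \frac{16133}{3} + 21987 = \frac{49828}{3}$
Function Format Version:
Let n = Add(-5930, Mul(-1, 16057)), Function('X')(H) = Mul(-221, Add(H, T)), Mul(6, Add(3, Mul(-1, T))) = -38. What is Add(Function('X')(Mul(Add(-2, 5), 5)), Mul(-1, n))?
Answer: Rational(49828, 3) ≈ 16609.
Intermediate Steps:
T = Rational(28, 3) (T = Add(3, Mul(Rational(-1, 6), -38)) = Add(3, Rational(19, 3)) = Rational(28, 3) ≈ 9.3333)
Function('X')(H) = Add(Rational(-6188, 3), Mul(-221, H)) (Function('X')(H) = Mul(-221, Add(H, Rational(28, 3))) = Mul(-221, Add(Rational(28, 3), H)) = Add(Rational(-6188, 3), Mul(-221, H)))
n = -21987 (n = Add(-5930, -16057) = -21987)
Add(Function('X')(Mul(Add(-2, 5), 5)), Mul(-1, n)) = Add(Add(Rational(-6188, 3), Mul(-221, Mul(Add(-2, 5), 5))), Mul(-1, -21987)) = Add(Add(Rational(-6188, 3), Mul(-221, Mul(3, 5))), 21987) = Add(Add(Rational(-6188, 3), Mul(-221, 15)), 21987) = Add(Add(Rational(-6188, 3), -3315), 21987) = Add(Rational(-16133, 3), 21987) = Rational(49828, 3)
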